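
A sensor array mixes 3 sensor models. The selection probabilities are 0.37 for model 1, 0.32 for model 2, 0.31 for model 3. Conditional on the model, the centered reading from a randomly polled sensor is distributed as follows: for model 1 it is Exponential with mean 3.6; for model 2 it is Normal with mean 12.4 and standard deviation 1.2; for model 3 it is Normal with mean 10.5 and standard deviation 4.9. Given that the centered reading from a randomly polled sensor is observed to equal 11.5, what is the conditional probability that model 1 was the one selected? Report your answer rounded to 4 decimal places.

Likelihoods f(11.5 | ·): 1: 0.0113859; 2: 0.250948; 3: 0.0797388.
Posterior ∝ prior × likelihood. Numerator for 1: 0.37·0.0113859 = 0.00421279.
Normalizing constant: 0.37·0.0113859 + 0.32·0.250948 + 0.31·0.0797388 = 0.109235.
P(1 | observation) = 0.00421279 / 0.109235 = 0.0385662.

0.0386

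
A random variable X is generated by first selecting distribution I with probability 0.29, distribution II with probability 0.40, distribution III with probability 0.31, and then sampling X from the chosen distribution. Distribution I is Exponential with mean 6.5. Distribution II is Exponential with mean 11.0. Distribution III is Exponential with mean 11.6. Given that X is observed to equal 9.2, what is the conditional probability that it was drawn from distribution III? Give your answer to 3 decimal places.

0.313

Likelihoods f(9.2 | ·): I: 0.0373588; II: 0.0393894; III: 0.0390033.
Posterior ∝ prior × likelihood. Numerator for III: 0.31·0.0390033 = 0.012091.
Normalizing constant: 0.29·0.0373588 + 0.4·0.0393894 + 0.31·0.0390033 = 0.0386808.
P(III | observation) = 0.012091 / 0.0386808 = 0.312584.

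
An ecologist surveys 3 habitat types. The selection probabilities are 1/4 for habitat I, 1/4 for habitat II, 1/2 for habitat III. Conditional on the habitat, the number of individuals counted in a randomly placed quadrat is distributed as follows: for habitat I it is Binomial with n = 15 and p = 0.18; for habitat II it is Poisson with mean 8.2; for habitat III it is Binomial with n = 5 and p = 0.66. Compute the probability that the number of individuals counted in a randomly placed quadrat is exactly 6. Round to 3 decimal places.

0.036

Conditional on each habitat, P(X = 6): I: 0.0285341; II: 0.115967; III: 0.
By total probability, P(X = 6) = 0.25·0.0285341 + 0.25·0.115967 + 0.5·0 = 0.0361254.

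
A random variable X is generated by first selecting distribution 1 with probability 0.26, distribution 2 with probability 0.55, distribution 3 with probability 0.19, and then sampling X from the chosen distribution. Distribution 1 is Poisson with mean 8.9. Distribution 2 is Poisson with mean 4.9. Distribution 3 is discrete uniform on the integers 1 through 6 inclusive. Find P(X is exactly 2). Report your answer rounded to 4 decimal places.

0.0822

Conditional on each component, P(X = 2): 1: 0.00540168; 2: 0.0893962; 3: 0.166667.
By total probability, P(X = 2) = 0.26·0.00540168 + 0.55·0.0893962 + 0.19·0.166667 = 0.082239.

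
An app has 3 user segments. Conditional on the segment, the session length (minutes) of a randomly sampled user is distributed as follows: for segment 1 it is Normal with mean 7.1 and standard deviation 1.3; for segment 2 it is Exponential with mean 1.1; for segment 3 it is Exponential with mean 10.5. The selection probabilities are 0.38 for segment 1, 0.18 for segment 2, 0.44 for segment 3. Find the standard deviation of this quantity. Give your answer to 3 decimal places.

7.795

Per component, 1: μ=7.1, E[X²]=52.1; 2: μ=1.1, E[X²]=2.42; 3: μ=10.5, E[X²]=220.5.
E[X] = 0.38·7.1 + 0.18·1.1 + 0.44·10.5 = 7.516.
E[X²] = 0.38·52.1 + 0.18·2.42 + 0.44·220.5 = 117.254.
Var(X) = E[X²] − (E[X])² = 117.254 − 56.4903 = 60.7633.
SD(X) = √60.7633 = 7.79508.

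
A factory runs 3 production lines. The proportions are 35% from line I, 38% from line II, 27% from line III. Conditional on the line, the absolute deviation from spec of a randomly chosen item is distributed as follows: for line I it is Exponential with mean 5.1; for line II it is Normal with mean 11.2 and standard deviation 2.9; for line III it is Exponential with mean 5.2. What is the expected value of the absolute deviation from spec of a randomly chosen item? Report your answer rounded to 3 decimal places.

7.445

Component means — I: 5.1; II: 11.2; III: 5.2.
E[X] = 0.35·5.1 + 0.38·11.2 + 0.27·5.2 = 7.445.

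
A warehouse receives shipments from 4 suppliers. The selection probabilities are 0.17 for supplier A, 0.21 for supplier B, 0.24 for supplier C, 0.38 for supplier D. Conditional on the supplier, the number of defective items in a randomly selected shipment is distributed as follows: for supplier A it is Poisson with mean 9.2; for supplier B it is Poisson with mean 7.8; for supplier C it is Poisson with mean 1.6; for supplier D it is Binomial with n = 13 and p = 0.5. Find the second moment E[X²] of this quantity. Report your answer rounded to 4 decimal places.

48.6556

For each component E[X²] = Var + (mean)², giving A: 93.84; B: 68.64; C: 4.16; D: 45.5.
Overall E[X²] = 0.17·93.84 + 0.21·68.64 + 0.24·4.16 + 0.38·45.5 = 48.6556.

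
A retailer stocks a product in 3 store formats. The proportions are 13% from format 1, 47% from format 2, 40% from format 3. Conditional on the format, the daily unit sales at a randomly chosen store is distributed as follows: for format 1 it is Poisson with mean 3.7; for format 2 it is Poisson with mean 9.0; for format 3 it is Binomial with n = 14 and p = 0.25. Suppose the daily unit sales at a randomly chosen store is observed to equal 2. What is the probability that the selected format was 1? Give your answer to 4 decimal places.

Likelihoods P(X=2 | ·): 1: 0.169233; 2: 0.0049981; 3: 0.180159.
Posterior ∝ prior × likelihood. Numerator for 1: 0.13·0.169233 = 0.0220002.
Normalizing constant: 0.13·0.169233 + 0.47·0.0049981 + 0.4·0.180159 = 0.096413.
P(1 | observation) = 0.0220002 / 0.096413 = 0.228187.

0.2282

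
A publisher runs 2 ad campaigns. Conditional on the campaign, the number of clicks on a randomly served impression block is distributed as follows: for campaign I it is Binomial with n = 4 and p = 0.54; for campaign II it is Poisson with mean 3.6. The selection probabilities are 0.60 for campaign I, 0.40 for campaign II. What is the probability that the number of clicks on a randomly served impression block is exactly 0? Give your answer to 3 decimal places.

0.038

Conditional on each campaign, P(X = 0): I: 0.0447746; II: 0.0273237.
By total probability, P(X = 0) = 0.6·0.0447746 + 0.4·0.0273237 = 0.0377942.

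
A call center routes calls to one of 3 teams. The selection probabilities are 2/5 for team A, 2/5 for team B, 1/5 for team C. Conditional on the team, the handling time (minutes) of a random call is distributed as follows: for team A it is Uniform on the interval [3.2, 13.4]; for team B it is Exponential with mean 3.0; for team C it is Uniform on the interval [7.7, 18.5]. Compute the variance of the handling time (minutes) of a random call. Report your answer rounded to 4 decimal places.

23.5104

Per component, A: μ=8.3, E[X²]=77.56; B: μ=3, E[X²]=18; C: μ=13.1, E[X²]=181.33.
E[X] = 0.4·8.3 + 0.4·3 + 0.2·13.1 = 7.14.
E[X²] = 0.4·77.56 + 0.4·18 + 0.2·181.33 = 74.49.
Var(X) = E[X²] − (E[X])² = 74.49 − 50.9796 = 23.5104.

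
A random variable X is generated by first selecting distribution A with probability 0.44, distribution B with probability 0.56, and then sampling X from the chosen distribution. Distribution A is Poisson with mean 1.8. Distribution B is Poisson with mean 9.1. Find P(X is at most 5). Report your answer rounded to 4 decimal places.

0.4969

Conditional on each component, P(X ≤ 5): A: 0.989622; B: 0.109751.
By total probability, P(X ≤ 5) = 0.44·0.989622 + 0.56·0.109751 = 0.496894.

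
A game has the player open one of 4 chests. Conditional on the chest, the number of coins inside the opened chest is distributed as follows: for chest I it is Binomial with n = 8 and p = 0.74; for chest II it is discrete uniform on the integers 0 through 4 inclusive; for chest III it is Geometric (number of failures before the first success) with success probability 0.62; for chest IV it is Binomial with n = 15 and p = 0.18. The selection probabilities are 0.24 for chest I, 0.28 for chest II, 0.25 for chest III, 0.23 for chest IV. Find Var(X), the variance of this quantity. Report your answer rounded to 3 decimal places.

5.397

Per component, I: μ=5.92, E[X²]=36.5856; II: μ=2, E[X²]=6; III: μ=0.612903, E[X²]=1.3642; IV: μ=2.7, E[X²]=9.504.
E[X] = 0.24·5.92 + 0.28·2 + 0.25·0.612903 + 0.23·2.7 = 2.75503.
E[X²] = 0.24·36.5856 + 0.28·6 + 0.25·1.3642 + 0.23·9.504 = 12.9875.
Var(X) = E[X²] − (E[X])² = 12.9875 − 7.59017 = 5.39735.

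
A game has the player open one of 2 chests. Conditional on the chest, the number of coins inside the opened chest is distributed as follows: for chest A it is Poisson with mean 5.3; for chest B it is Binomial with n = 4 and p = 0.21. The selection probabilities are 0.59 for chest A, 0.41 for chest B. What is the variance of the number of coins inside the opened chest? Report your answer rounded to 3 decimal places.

Per component, A: μ=5.3, E[X²]=33.39; B: μ=0.84, E[X²]=1.3692.
E[X] = 0.59·5.3 + 0.41·0.84 = 3.4714.
E[X²] = 0.59·33.39 + 0.41·1.3692 = 20.2615.
Var(X) = E[X²] − (E[X])² = 20.2615 − 12.0506 = 8.21085.

8.211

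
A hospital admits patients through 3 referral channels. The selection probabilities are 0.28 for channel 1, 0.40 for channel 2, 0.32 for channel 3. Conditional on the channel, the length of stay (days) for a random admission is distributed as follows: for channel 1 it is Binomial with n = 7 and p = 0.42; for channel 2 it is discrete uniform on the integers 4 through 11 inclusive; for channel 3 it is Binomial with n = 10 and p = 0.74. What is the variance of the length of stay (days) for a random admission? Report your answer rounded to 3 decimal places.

7.306

Per component, 1: μ=2.94, E[X²]=10.3488; 2: μ=7.5, E[X²]=61.5; 3: μ=7.4, E[X²]=56.684.
E[X] = 0.28·2.94 + 0.4·7.5 + 0.32·7.4 = 6.1912.
E[X²] = 0.28·10.3488 + 0.4·61.5 + 0.32·56.684 = 45.6365.
Var(X) = E[X²] − (E[X])² = 45.6365 − 38.331 = 7.30559.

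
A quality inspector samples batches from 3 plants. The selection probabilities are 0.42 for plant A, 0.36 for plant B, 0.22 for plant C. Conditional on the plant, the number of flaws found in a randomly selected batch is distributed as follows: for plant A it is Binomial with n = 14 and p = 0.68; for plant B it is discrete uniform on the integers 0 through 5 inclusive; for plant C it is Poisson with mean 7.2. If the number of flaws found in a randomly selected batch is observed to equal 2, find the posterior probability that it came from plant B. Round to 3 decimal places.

0.933

Likelihoods P(X=2 | ·): A: 4.85131e-05; B: 0.166667; C: 0.0193515.
Posterior ∝ prior × likelihood. Numerator for B: 0.36·0.166667 = 0.06.
Normalizing constant: 0.42·4.85131e-05 + 0.36·0.166667 + 0.22·0.0193515 = 0.0642777.
P(B | observation) = 0.06 / 0.0642777 = 0.93345.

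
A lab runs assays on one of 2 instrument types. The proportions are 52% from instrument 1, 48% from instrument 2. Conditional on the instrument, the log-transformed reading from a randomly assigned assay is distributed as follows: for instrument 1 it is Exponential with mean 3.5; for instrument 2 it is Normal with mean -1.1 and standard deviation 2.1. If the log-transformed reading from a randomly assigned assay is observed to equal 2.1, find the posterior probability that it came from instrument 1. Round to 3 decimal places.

Likelihoods f(2.1 | ·): 1: 0.156803; 2: 0.0594944.
Posterior ∝ prior × likelihood. Numerator for 1: 0.52·0.156803 = 0.0815377.
Normalizing constant: 0.52·0.156803 + 0.48·0.0594944 = 0.110095.
P(1 | observation) = 0.0815377 / 0.110095 = 0.740612.

0.741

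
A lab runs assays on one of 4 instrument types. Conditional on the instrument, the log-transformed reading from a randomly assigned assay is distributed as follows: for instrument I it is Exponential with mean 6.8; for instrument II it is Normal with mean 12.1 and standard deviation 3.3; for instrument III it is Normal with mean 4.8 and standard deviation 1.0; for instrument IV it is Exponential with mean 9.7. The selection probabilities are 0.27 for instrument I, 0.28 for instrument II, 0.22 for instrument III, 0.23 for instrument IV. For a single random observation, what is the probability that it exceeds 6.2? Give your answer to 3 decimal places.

0.517

Conditional on each instrument, P(X > 6.2): I: 0.401815; II: 0.963102; III: 0.0807567; IV: 0.527727.
By total probability, P(X > 6.2) = 0.27·0.401815 + 0.28·0.963102 + 0.22·0.0807567 + 0.23·0.527727 = 0.517302.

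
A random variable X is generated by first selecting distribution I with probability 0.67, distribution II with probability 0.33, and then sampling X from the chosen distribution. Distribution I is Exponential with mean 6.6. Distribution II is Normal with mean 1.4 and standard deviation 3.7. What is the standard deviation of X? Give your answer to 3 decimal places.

Per component, I: μ=6.6, E[X²]=87.12; II: μ=1.4, E[X²]=15.65.
E[X] = 0.67·6.6 + 0.33·1.4 = 4.884.
E[X²] = 0.67·87.12 + 0.33·15.65 = 63.5349.
Var(X) = E[X²] − (E[X])² = 63.5349 − 23.8535 = 39.6814.
SD(X) = √39.6814 = 6.29932.

6.299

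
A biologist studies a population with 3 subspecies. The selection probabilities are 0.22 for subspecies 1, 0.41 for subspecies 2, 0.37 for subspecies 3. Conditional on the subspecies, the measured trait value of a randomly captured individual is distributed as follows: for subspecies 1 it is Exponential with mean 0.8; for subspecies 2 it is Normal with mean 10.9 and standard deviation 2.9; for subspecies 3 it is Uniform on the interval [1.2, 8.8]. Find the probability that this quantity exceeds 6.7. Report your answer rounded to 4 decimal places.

0.4820

Conditional on each subspecies, P(X > 6.7): 1: 0.00023056; 2: 0.92623; 3: 0.276316.
By total probability, P(X > 6.7) = 0.22·0.00023056 + 0.41·0.92623 + 0.37·0.276316 = 0.482042.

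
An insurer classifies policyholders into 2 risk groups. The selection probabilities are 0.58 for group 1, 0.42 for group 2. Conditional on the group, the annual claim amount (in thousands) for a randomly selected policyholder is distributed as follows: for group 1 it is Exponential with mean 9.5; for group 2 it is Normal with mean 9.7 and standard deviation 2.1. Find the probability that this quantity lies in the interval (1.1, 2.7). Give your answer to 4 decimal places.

0.0802

Conditional on each group, P(1.1 < X < 2.7): 1: 0.138055; 2: 0.000407974.
By total probability, P(1.1 < X < 2.7) = 0.58·0.138055 + 0.42·0.000407974 = 0.080243.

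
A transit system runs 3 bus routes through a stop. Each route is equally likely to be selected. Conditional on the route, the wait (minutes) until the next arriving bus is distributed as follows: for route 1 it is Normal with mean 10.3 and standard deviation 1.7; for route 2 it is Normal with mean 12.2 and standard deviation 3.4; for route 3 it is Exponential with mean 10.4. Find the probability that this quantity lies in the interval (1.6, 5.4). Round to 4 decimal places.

0.0954

Conditional on each route, P(1.6 < X < 5.4): 1: 0.00197343; 2: 0.0218386; 3: 0.262426.
By total probability, P(1.6 < X < 5.4) = 0.333333·0.00197343 + 0.333333·0.0218386 + 0.333333·0.262426 = 0.0954126.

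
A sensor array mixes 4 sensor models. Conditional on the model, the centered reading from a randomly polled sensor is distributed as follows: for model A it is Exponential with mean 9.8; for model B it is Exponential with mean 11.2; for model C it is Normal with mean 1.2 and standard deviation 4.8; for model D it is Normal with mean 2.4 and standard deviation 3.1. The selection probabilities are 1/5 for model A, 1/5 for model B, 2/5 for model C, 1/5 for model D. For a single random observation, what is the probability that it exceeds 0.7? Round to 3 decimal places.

0.732

Conditional on each model, P(X > 0.7): A: 0.931063; B: 0.939413; C: 0.541481; D: 0.708287.
By total probability, P(X > 0.7) = 0.2·0.931063 + 0.2·0.939413 + 0.4·0.541481 + 0.2·0.708287 = 0.732345.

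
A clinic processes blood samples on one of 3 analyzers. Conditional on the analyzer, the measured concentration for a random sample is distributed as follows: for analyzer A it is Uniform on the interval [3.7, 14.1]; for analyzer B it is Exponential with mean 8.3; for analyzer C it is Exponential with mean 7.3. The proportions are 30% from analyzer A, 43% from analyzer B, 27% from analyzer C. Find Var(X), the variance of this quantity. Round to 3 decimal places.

47.085

Per component, A: μ=8.9, E[X²]=88.2233; B: μ=8.3, E[X²]=137.78; C: μ=7.3, E[X²]=106.58.
E[X] = 0.3·8.9 + 0.43·8.3 + 0.27·7.3 = 8.21.
E[X²] = 0.3·88.2233 + 0.43·137.78 + 0.27·106.58 = 114.489.
Var(X) = E[X²] − (E[X])² = 114.489 − 67.4041 = 47.0849.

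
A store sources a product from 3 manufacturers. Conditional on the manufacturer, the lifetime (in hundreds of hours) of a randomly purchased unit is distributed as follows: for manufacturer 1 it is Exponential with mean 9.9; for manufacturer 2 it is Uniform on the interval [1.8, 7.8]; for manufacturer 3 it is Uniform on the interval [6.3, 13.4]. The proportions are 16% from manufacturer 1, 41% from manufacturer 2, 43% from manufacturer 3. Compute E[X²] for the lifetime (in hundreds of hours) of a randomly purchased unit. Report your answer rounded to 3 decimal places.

For each component E[X²] = Var + (mean)², giving 1: 196.02; 2: 26.04; 3: 101.223.
Overall E[X²] = 0.16·196.02 + 0.41·26.04 + 0.43·101.223 = 85.5656.

85.566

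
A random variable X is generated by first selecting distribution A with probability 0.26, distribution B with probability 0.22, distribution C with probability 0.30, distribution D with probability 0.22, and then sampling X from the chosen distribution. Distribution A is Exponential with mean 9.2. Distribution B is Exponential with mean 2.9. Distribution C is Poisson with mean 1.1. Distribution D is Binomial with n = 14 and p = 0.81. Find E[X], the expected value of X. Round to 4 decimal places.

Component means — A: 9.2; B: 2.9; C: 1.1; D: 11.34.
E[X] = 0.26·9.2 + 0.22·2.9 + 0.3·1.1 + 0.22·11.34 = 5.8548.

5.8548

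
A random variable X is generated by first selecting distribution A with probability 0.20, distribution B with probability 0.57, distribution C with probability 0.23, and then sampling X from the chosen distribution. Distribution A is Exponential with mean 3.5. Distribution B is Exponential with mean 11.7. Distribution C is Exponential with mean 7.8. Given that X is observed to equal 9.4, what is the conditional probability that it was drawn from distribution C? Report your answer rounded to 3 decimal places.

0.256

Likelihoods f(9.4 | ·): A: 0.0194779; B: 0.0382731; C: 0.0384171.
Posterior ∝ prior × likelihood. Numerator for C: 0.23·0.0384171 = 0.00883594.
Normalizing constant: 0.2·0.0194779 + 0.57·0.0382731 + 0.23·0.0384171 = 0.0345472.
P(C | observation) = 0.00883594 / 0.0345472 = 0.255764.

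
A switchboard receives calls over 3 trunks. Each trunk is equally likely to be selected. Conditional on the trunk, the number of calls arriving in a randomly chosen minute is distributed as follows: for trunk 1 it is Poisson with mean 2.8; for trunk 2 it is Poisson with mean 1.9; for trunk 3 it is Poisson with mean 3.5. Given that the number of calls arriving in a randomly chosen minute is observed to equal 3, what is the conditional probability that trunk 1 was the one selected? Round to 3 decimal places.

0.365

Likelihoods P(X=3 | ·): 1: 0.222484; 2: 0.170982; 3: 0.215785.
Posterior ∝ prior × likelihood. Numerator for 1: 0.333333·0.222484 = 0.0741612.
Normalizing constant: 0.333333·0.222484 + 0.333333·0.170982 + 0.333333·0.215785 = 0.203084.
P(1 | observation) = 0.0741612 / 0.203084 = 0.365176.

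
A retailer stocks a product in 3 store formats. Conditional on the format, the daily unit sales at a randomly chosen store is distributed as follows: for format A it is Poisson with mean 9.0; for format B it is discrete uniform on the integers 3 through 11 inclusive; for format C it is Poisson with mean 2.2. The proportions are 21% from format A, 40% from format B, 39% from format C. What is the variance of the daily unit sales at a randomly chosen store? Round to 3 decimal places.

13.132

Per component, A: μ=9, E[X²]=90; B: μ=7, E[X²]=55.6667; C: μ=2.2, E[X²]=7.04.
E[X] = 0.21·9 + 0.4·7 + 0.39·2.2 = 5.548.
E[X²] = 0.21·90 + 0.4·55.6667 + 0.39·7.04 = 43.9123.
Var(X) = E[X²] − (E[X])² = 43.9123 − 30.7803 = 13.132.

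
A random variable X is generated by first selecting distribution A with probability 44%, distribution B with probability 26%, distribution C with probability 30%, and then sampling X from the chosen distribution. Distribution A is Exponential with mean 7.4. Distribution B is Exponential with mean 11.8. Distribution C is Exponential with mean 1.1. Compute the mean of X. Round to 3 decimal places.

6.654

Component means — A: 7.4; B: 11.8; C: 1.1.
E[X] = 0.44·7.4 + 0.26·11.8 + 0.3·1.1 = 6.654.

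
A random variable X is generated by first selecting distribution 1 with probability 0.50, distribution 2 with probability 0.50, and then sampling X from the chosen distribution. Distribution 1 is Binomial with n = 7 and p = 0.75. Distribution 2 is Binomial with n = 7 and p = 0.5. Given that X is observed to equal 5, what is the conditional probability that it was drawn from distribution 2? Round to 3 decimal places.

Likelihoods P(X=5 | ·): 1: 0.311462; 2: 0.164062.
Posterior ∝ prior × likelihood. Numerator for 2: 0.5·0.164062 = 0.0820312.
Normalizing constant: 0.5·0.311462 + 0.5·0.164062 = 0.237762.
P(2 | observation) = 0.0820312 / 0.237762 = 0.345013.

0.345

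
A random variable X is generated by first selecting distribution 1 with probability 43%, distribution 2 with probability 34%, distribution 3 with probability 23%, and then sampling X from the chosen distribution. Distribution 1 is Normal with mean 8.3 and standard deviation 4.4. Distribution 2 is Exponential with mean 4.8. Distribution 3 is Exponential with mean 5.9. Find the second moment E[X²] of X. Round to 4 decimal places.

For each component E[X²] = Var + (mean)², giving 1: 88.25; 2: 46.08; 3: 69.62.
Overall E[X²] = 0.43·88.25 + 0.34·46.08 + 0.23·69.62 = 69.6273.

69.6273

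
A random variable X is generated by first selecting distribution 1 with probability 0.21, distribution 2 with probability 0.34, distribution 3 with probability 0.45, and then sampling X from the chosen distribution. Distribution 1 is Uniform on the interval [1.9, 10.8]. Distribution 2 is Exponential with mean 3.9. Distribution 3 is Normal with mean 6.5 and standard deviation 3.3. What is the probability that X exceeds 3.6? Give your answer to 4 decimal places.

Conditional on each component, P(X > 3.6): 1: 0.808989; 2: 0.397295; 3: 0.810242.
By total probability, P(X > 3.6) = 0.21·0.808989 + 0.34·0.397295 + 0.45·0.810242 = 0.669577.

0.6696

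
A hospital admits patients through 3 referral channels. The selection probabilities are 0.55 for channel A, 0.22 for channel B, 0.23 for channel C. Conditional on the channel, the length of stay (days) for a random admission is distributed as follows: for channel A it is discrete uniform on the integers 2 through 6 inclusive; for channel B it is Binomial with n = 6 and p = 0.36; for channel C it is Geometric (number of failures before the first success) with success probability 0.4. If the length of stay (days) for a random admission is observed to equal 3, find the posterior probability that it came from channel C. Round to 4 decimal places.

Likelihoods P(X=3 | ·): A: 0.2; B: 0.244612; C: 0.0864.
Posterior ∝ prior × likelihood. Numerator for C: 0.23·0.0864 = 0.019872.
Normalizing constant: 0.55·0.2 + 0.22·0.244612 + 0.23·0.0864 = 0.183687.
P(C | observation) = 0.019872 / 0.183687 = 0.108184.

0.1082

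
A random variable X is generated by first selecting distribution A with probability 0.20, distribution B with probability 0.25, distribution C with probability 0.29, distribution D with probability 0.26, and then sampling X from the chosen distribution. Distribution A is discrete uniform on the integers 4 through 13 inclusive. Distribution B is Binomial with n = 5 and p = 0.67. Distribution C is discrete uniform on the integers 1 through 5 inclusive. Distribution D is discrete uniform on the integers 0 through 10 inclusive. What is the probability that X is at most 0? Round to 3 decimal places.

0.025

Conditional on each component, P(X ≤ 0): A: 0; B: 0.00391354; C: 0; D: 0.0909091.
By total probability, P(X ≤ 0) = 0.2·0 + 0.25·0.00391354 + 0.29·0 + 0.26·0.0909091 = 0.0246147.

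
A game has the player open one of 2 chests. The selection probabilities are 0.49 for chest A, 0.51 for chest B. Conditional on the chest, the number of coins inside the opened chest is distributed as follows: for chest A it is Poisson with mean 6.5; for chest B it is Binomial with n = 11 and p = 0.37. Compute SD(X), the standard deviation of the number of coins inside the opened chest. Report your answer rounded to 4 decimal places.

Per component, A: μ=6.5, E[X²]=48.75; B: μ=4.07, E[X²]=19.129.
E[X] = 0.49·6.5 + 0.51·4.07 = 5.2607.
E[X²] = 0.49·48.75 + 0.51·19.129 = 33.6433.
Var(X) = E[X²] − (E[X])² = 33.6433 − 27.675 = 5.96833.
SD(X) = √5.96833 = 2.44302.

2.4430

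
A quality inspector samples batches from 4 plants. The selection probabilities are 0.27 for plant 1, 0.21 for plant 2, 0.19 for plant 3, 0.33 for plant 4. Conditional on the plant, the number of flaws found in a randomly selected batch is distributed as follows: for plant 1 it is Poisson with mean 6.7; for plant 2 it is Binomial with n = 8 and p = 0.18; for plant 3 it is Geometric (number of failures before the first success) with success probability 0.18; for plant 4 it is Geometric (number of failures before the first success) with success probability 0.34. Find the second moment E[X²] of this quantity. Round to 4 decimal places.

For each component E[X²] = Var + (mean)², giving 1: 51.59; 2: 3.2544; 3: 46.0617; 4: 9.47751.
Overall E[X²] = 0.27·51.59 + 0.21·3.2544 + 0.19·46.0617 + 0.33·9.47751 = 26.492.

26.4920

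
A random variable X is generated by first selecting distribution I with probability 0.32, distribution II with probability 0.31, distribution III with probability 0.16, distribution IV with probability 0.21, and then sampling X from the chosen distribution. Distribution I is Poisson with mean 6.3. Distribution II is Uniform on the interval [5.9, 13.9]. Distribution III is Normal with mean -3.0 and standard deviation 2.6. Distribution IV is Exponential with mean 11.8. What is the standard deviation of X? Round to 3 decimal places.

7.589

Per component, I: μ=6.3, E[X²]=45.99; II: μ=9.9, E[X²]=103.343; III: μ=-3, E[X²]=15.76; IV: μ=11.8, E[X²]=278.48.
E[X] = 0.32·6.3 + 0.31·9.9 + 0.16·-3 + 0.21·11.8 = 7.083.
E[X²] = 0.32·45.99 + 0.31·103.343 + 0.16·15.76 + 0.21·278.48 = 107.756.
Var(X) = E[X²] − (E[X])² = 107.756 − 50.1689 = 57.5867.
SD(X) = √57.5867 = 7.58859.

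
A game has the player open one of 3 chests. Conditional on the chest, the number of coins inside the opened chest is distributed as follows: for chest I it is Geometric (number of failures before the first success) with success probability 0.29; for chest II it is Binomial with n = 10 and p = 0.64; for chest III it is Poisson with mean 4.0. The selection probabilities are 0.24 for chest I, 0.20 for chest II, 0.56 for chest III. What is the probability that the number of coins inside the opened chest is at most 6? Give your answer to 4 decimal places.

0.8188

Conditional on each chest, P(X ≤ 6): I: 0.909049; II: 0.513228; III: 0.889326.
By total probability, P(X ≤ 6) = 0.24·0.909049 + 0.2·0.513228 + 0.56·0.889326 = 0.81884.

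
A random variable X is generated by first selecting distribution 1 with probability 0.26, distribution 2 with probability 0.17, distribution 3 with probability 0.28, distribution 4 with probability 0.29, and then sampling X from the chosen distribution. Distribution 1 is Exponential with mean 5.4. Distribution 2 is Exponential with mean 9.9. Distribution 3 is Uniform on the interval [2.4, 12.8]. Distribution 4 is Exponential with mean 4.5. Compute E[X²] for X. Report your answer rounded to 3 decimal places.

For each component E[X²] = Var + (mean)², giving 1: 58.32; 2: 196.02; 3: 66.7733; 4: 40.5.
Overall E[X²] = 0.26·58.32 + 0.17·196.02 + 0.28·66.7733 + 0.29·40.5 = 78.9281.

78.928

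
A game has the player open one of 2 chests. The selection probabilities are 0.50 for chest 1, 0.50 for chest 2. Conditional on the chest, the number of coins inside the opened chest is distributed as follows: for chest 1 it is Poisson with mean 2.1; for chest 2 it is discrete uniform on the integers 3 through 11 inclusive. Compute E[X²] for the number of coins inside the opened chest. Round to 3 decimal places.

For each component E[X²] = Var + (mean)², giving 1: 6.51; 2: 55.6667.
Overall E[X²] = 0.5·6.51 + 0.5·55.6667 = 31.0883.

31.088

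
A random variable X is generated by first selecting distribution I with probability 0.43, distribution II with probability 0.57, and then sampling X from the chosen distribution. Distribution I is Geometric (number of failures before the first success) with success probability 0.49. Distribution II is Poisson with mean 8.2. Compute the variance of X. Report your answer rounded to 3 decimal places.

18.150

Per component, I: μ=1.04082, E[X²]=3.20741; II: μ=8.2, E[X²]=75.44.
E[X] = 0.43·1.04082 + 0.57·8.2 = 5.12155.
E[X²] = 0.43·3.20741 + 0.57·75.44 = 44.38.
Var(X) = E[X²] − (E[X])² = 44.38 − 26.2303 = 18.1497.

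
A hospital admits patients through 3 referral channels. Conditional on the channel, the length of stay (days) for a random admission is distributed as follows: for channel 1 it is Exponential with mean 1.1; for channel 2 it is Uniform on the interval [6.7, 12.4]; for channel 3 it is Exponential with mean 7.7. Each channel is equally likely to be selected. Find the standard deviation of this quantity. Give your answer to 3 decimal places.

Per component, 1: μ=1.1, E[X²]=2.42; 2: μ=9.55, E[X²]=93.91; 3: μ=7.7, E[X²]=118.58.
E[X] = 0.333333·1.1 + 0.333333·9.55 + 0.333333·7.7 = 6.11667.
E[X²] = 0.333333·2.42 + 0.333333·93.91 + 0.333333·118.58 = 71.6367.
Var(X) = E[X²] − (E[X])² = 71.6367 − 37.4136 = 34.2231.
SD(X) = √34.2231 = 5.85005.

5.850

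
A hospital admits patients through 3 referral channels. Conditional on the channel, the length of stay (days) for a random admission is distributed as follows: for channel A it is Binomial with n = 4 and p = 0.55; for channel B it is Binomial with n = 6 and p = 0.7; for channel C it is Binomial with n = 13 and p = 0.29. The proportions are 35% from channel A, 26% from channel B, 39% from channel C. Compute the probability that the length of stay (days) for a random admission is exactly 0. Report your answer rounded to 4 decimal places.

Conditional on each channel, P(X = 0): A: 0.0410062; B: 0.000729; C: 0.0116509.
By total probability, P(X = 0) = 0.35·0.0410062 + 0.26·0.000729 + 0.39·0.0116509 = 0.0190856.

0.0191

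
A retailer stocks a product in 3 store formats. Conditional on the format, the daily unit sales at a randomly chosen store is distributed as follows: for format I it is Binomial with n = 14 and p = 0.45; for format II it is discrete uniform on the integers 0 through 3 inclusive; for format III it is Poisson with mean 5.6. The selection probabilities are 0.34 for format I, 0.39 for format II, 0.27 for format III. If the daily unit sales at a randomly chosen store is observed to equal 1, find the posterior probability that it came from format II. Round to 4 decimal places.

0.9376

Likelihoods P(X=1 | ·): I: 0.00265494; II: 0.25; III: 0.020708.
Posterior ∝ prior × likelihood. Numerator for II: 0.39·0.25 = 0.0975.
Normalizing constant: 0.34·0.00265494 + 0.39·0.25 + 0.27·0.020708 = 0.103994.
P(II | observation) = 0.0975 / 0.103994 = 0.937555.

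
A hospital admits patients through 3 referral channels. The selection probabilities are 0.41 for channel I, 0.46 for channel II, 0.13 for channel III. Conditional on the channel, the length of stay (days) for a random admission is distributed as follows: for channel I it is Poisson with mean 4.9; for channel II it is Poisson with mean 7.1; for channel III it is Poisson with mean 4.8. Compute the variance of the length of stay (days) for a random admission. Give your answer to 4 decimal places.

Per component, I: μ=4.9, E[X²]=28.91; II: μ=7.1, E[X²]=57.51; III: μ=4.8, E[X²]=27.84.
E[X] = 0.41·4.9 + 0.46·7.1 + 0.13·4.8 = 5.899.
E[X²] = 0.41·28.91 + 0.46·57.51 + 0.13·27.84 = 41.9269.
Var(X) = E[X²] − (E[X])² = 41.9269 − 34.7982 = 7.1287.

7.1287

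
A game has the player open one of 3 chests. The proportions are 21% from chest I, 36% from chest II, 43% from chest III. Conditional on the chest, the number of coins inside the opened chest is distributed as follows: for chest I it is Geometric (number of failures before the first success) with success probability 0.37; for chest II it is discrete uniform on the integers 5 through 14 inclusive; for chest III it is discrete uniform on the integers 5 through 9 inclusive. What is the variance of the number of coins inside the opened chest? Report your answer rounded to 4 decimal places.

Per component, I: μ=1.7027, E[X²]=7.5011; II: μ=9.5, E[X²]=98.5; III: μ=7, E[X²]=51.
E[X] = 0.21·1.7027 + 0.36·9.5 + 0.43·7 = 6.78757.
E[X²] = 0.21·7.5011 + 0.36·98.5 + 0.43·51 = 58.9652.
Var(X) = E[X²] − (E[X])² = 58.9652 − 46.0711 = 12.8942.

12.8942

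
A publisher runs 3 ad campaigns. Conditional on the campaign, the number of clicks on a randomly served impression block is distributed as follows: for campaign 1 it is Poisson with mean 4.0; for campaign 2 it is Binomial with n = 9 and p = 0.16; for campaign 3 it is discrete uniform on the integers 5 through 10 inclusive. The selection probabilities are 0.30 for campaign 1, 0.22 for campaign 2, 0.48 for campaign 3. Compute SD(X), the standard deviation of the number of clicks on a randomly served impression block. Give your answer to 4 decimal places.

2.9901

Per component, 1: μ=4, E[X²]=20; 2: μ=1.44, E[X²]=3.2832; 3: μ=7.5, E[X²]=59.1667.
E[X] = 0.3·4 + 0.22·1.44 + 0.48·7.5 = 5.1168.
E[X²] = 0.3·20 + 0.22·3.2832 + 0.48·59.1667 = 35.1223.
Var(X) = E[X²] − (E[X])² = 35.1223 − 26.1816 = 8.94066.
SD(X) = √8.94066 = 2.99009.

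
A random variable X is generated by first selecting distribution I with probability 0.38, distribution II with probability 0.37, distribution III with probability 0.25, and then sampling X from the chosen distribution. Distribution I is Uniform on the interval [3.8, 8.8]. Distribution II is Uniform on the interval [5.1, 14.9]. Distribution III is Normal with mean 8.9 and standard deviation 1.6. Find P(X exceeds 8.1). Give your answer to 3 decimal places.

0.483

Conditional on each component, P(X > 8.1): I: 0.14; II: 0.693878; III: 0.691462.
By total probability, P(X > 8.1) = 0.38·0.14 + 0.37·0.693878 + 0.25·0.691462 = 0.4828.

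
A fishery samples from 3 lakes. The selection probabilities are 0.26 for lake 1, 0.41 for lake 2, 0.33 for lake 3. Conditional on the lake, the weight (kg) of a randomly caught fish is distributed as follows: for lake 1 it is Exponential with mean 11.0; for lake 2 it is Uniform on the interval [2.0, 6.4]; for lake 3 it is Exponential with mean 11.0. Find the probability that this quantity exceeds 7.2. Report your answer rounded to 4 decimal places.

0.3066

Conditional on each lake, P(X > 7.2): 1: 0.519678; 2: 0; 3: 0.519678.
By total probability, P(X > 7.2) = 0.26·0.519678 + 0.41·0 + 0.33·0.519678 = 0.30661.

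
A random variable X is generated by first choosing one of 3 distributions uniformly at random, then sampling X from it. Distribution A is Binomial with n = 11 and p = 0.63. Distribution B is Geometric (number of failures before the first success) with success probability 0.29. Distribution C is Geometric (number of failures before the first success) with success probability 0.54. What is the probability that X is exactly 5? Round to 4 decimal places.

Conditional on each component, P(X = 5): A: 0.11764; B: 0.0523227; C: 0.011122.
By total probability, P(X = 5) = 0.333333·0.11764 + 0.333333·0.0523227 + 0.333333·0.011122 = 0.0603616.

0.0604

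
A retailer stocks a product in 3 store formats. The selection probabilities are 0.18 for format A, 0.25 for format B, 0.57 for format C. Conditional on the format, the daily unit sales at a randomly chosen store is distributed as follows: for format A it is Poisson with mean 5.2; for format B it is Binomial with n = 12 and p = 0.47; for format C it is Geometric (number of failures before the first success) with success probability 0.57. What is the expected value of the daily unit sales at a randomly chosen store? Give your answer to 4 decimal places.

2.7760

Component means — A: 5.2; B: 5.64; C: 0.754386.
E[X] = 0.18·5.2 + 0.25·5.64 + 0.57·0.754386 = 2.776.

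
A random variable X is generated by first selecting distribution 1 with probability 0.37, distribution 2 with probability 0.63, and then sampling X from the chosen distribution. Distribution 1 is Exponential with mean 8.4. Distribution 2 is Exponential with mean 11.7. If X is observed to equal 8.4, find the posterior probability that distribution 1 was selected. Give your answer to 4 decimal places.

Likelihoods f(8.4 | ·): 1: 0.0437952; 2: 0.0416882.
Posterior ∝ prior × likelihood. Numerator for 1: 0.37·0.0437952 = 0.0162042.
Normalizing constant: 0.37·0.0437952 + 0.63·0.0416882 = 0.0424678.
P(1 | observation) = 0.0162042 / 0.0424678 = 0.381565.

0.3816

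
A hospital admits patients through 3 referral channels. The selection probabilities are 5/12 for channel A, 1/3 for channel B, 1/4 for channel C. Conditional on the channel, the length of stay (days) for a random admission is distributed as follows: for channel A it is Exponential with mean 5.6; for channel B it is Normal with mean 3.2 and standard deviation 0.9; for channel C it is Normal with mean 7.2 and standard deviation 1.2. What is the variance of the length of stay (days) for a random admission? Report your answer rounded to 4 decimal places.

16.0967

Per component, A: μ=5.6, E[X²]=62.72; B: μ=3.2, E[X²]=11.05; C: μ=7.2, E[X²]=53.28.
E[X] = 0.416667·5.6 + 0.333333·3.2 + 0.25·7.2 = 5.2.
E[X²] = 0.416667·62.72 + 0.333333·11.05 + 0.25·53.28 = 43.1367.
Var(X) = E[X²] − (E[X])² = 43.1367 − 27.04 = 16.0967.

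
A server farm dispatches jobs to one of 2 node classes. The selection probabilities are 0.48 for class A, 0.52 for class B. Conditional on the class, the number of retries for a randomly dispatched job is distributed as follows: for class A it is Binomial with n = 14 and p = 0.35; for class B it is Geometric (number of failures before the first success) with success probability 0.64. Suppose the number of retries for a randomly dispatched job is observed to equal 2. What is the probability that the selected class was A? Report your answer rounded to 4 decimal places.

Likelihoods P(X=2 | ·): A: 0.0634071; B: 0.082944.
Posterior ∝ prior × likelihood. Numerator for A: 0.48·0.0634071 = 0.0304354.
Normalizing constant: 0.48·0.0634071 + 0.52·0.082944 = 0.0735663.
P(A | observation) = 0.0304354 / 0.0735663 = 0.413714.

0.4137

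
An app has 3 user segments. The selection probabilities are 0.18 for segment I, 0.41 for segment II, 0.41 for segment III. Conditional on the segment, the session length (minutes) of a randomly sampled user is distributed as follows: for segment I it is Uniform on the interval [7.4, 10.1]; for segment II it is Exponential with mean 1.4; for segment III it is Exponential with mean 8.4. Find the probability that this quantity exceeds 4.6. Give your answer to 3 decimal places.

0.432

Conditional on each segment, P(X > 4.6): I: 1; II: 0.0374139; III: 0.578325.
By total probability, P(X > 4.6) = 0.18·1 + 0.41·0.0374139 + 0.41·0.578325 = 0.432453.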